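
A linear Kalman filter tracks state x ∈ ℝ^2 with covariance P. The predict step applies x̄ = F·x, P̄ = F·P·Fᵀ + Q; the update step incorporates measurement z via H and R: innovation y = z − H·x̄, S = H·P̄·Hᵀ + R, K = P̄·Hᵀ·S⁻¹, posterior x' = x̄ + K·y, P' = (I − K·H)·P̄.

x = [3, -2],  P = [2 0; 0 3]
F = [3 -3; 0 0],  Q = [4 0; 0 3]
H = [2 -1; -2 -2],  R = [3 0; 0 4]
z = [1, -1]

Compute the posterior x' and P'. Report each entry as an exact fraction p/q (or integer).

x' = [1058/1681, -87/3362]
P' = [735/1681 -147/1681; -147/1681 1038/1681]

x̄ = F·x = [15, 0]
P̄ = F·P·Fᵀ + Q = [49 0; 0 3]
y = z − H·x̄ = [-29, 29]
S = H·P̄·Hᵀ + R = [202 -190; -190 212]
K = P̄·Hᵀ·S⁻¹ = [539/1681 -294/1681; -444/1681 -891/3362]
x' = x̄ + K·y = [1058/1681, -87/3362]
P' = (I − K·H)·P̄ = [735/1681 -147/1681; -147/1681 1038/1681]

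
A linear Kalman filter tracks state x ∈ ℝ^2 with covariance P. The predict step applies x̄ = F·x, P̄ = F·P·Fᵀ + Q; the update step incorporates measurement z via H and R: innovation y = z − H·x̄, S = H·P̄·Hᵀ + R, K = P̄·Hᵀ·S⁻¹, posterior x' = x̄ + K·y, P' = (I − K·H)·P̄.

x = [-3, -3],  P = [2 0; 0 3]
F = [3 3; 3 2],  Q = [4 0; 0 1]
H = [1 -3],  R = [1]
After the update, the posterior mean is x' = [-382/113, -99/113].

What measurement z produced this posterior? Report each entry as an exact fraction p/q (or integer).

z = [-1]

x̄ = F·x = [-18, -15]
P̄ = F·P·Fᵀ + Q = [49 36; 36 31]
S = H·P̄·Hᵀ + R = [113]
K = P̄·Hᵀ·S⁻¹ = [-59/113; -57/113]
x' − x̄ = [1652/113, 1596/113] = K·y
y = (KᵀK)⁻¹·Kᵀ·(x' − x̄) = [-28]
z = y + H·x̄ = [-28] + [27] = [-1]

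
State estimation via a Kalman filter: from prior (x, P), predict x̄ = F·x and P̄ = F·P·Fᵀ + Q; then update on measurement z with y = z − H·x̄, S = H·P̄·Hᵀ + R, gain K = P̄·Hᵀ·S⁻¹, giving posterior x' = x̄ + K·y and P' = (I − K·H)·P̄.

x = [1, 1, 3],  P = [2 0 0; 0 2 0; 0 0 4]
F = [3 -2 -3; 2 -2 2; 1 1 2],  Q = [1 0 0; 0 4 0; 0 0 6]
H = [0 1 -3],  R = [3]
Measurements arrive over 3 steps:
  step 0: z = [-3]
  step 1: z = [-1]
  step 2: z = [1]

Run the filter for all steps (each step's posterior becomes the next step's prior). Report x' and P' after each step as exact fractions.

step 0: x' = [-162/59, 294/59, 162/59], P' = [7307/177 12/59 -50/177; 12/59 2076/59 696/59; -50/177 696/59 758/177]
step 1: x' = [-102303/6908, -22001/4082, -129509/89804], P' = [3432185/6908 96063/314 701963/6908; 96063/314 403935/2041 268709/4082; 701963/6908 268709/4082 5988443/269412]
step 2: x' = [-64822603661/3331714691, -37483276834/3331714691, -13617532018/3331714691], P' = [659209360022/3331714691 404386398954/3331714691 135501951900/3331714691; 404386398954/3331714691 280409116488/3331714691 94219663212/3331714691; 135501951900/3331714691 94219663212/3331714691 32766842461/3331714691]

step 0: x̄ = F·x = [-8, 6, 8]
step 0: P̄ = F·P·Fᵀ + Q = [63 -4 -22; -4 36 16; -22 16 26]
step 0: y = z − H·x̄ = [15]
step 0: S = H·P̄·Hᵀ + R = [177]
step 0: K = P̄·Hᵀ·S⁻¹ = [62/177; -4/59; -62/177]
step 0: x' = x̄ + K·y = [-162/59, 294/59, 162/59]
step 0: P' = (I − K·H)·P̄ = [7307/177 12/59 -50/177; 12/59 2076/59 696/59; -50/177 696/59 758/177]
step 1: x̄ = F·x = [-1560/59, -588/59, 456/59]
step 1: P̄ = F·P·Fᵀ + Q = [41066/59 22674/59 -3271/59; 22674/59 13496/59 238/59; -3271/59 238/59 25853/177]
step 1: y = z − H·x̄ = [1897/59]
step 1: S = H·P̄·Hᵀ + R = [89804/59]
step 1: K = P̄·Hᵀ·S⁻¹ = [2499/6908; 581/4082; -25615/89804]
step 1: x' = x̄ + K·y = [-102303/6908, -22001/4082, -129509/89804]
step 1: P' = (I − K·H)·P̄ = [3432185/6908 96063/314 701963/6908; 96063/314 403935/2041 268709/4082; 701963/6908 268709/4082 5988443/269412]
step 2: x̄ = F·x = [-119693/4082, -487713/22451, -2072979/89804]
step 2: P̄ = F·P·Fᵀ + Q = [1538749/2041 1452480/2041 4536429/4082; 1452480/2041 47871908/67353 78453779/67353; 4536429/4082 78453779/67353 558034391/269412]
step 2: y = z − H·x̄ = [-4178281/89804]
step 2: S = H·P̄·Hᵀ + R = [3331714691/269412]
step 2: K = P̄·Hᵀ·S⁻¹ = [-706485582/3331714691; -749957716/3331714691; -1360288057/3331714691]
step 2: x' = x̄ + K·y = [-64822603661/3331714691, -37483276834/3331714691, -13617532018/3331714691]
step 2: P' = (I − K·H)·P̄ = [659209360022/3331714691 404386398954/3331714691 135501951900/3331714691; 404386398954/3331714691 280409116488/3331714691 94219663212/3331714691; 135501951900/3331714691 94219663212/3331714691 32766842461/3331714691]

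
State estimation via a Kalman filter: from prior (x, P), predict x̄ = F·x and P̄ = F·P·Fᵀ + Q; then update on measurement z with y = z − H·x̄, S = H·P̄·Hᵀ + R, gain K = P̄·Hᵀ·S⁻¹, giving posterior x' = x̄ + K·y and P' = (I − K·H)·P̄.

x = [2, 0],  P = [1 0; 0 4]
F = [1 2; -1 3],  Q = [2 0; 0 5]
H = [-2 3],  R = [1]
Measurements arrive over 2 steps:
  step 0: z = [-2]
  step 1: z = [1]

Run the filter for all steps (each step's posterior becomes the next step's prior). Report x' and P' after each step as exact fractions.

step 0: x̄ = F·x = [2, -2]
step 0: P̄ = F·P·Fᵀ + Q = [19 23; 23 42]
step 0: y = z − H·x̄ = [8]
step 0: S = H·P̄·Hᵀ + R = [179]
step 0: K = P̄·Hᵀ·S⁻¹ = [31/179; 80/179]
step 0: x' = x̄ + K·y = [606/179, 282/179]
step 0: P' = (I − K·H)·P̄ = [2440/179 1637/179; 1637/179 1118/179]
step 1: x̄ = F·x = [1170/179, 240/179]
step 1: P̄ = F·P·Fᵀ + Q = [13818/179 5905/179; 5905/179 3575/179]
step 1: y = z − H·x̄ = [1799/179]
step 1: S = H·P̄·Hᵀ + R = [16766/179]
step 1: K = P̄·Hᵀ·S⁻¹ = [-9921/16766; -1085/16766]
step 1: x' = x̄ + K·y = [9879/16766, 11575/16766]
step 1: P' = (I − K·H)·P̄ = [744393/16766 492955/16766; 492955/16766 328275/16766]

step 0: x' = [606/179, 282/179], P' = [2440/179 1637/179; 1637/179 1118/179]
step 1: x' = [9879/16766, 11575/16766], P' = [744393/16766 492955/16766; 492955/16766 328275/16766]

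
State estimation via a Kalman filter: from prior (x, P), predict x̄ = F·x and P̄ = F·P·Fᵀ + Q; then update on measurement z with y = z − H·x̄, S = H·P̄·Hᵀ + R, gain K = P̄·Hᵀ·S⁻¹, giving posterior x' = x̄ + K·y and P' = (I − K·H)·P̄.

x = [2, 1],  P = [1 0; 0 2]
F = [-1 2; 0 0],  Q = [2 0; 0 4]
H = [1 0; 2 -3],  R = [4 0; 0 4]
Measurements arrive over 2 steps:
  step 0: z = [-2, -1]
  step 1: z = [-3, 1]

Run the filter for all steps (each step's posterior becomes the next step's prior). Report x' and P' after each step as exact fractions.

step 0: x̄ = F·x = [0, 0]
step 0: P̄ = F·P·Fᵀ + Q = [11 0; 0 4]
step 0: y = z − H·x̄ = [-2, -1]
step 0: S = H·P̄·Hᵀ + R = [15 22; 22 84]
step 0: K = P̄·Hᵀ·S⁻¹ = [55/97 11/97; 33/97 -45/194]
step 0: x' = x̄ + K·y = [-121/97, -87/194]
step 0: P' = (I − K·H)·P̄ = [220/97 132/97; 132/97 118/97]
step 1: x̄ = F·x = [34/97, 0]
step 1: P̄ = F·P·Fᵀ + Q = [358/97 0; 0 4]
step 1: y = z − H·x̄ = [-325/97, 29/97]
step 1: S = H·P̄·Hᵀ + R = [746/97 716/97; 716/97 5312/97]
step 1: K = P̄·Hᵀ·S⁻¹ = [895/2223 179/2223; 179/741 -373/1482]
step 1: x' = x̄ + K·y = [-38/39, -23/26]
step 1: P' = (I − K·H)·P̄ = [3580/2223 716/741; 716/741 242/247]

step 0: x' = [-121/97, -87/194], P' = [220/97 132/97; 132/97 118/97]
step 1: x' = [-38/39, -23/26], P' = [3580/2223 716/741; 716/741 242/247]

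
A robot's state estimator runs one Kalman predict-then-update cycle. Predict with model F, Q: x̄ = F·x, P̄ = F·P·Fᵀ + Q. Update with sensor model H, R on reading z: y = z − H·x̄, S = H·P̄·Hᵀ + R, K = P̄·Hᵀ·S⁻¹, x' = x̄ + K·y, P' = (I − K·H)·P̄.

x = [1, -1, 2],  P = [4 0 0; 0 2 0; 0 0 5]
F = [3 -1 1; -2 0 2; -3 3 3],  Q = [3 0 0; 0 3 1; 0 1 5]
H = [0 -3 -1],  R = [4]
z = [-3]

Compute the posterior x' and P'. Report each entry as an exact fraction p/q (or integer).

x̄ = F·x = [6, 2, 0]
P̄ = F·P·Fᵀ + Q = [46 -14 -27; -14 39 55; -27 55 104]
y = z − H·x̄ = [3]
S = H·P̄·Hᵀ + R = [789]
K = P̄·Hᵀ·S⁻¹ = [23/263; -172/789; -269/789]
x' = x̄ + K·y = [1647/263, 354/263, -269/263]
P' = (I − K·H)·P̄ = [10511/263 274/263 -914/263; 274/263 1187/789 -2873/789; -914/263 -2873/789 9695/789]

x' = [1647/263, 354/263, -269/263]
P' = [10511/263 274/263 -914/263; 274/263 1187/789 -2873/789; -914/263 -2873/789 9695/789]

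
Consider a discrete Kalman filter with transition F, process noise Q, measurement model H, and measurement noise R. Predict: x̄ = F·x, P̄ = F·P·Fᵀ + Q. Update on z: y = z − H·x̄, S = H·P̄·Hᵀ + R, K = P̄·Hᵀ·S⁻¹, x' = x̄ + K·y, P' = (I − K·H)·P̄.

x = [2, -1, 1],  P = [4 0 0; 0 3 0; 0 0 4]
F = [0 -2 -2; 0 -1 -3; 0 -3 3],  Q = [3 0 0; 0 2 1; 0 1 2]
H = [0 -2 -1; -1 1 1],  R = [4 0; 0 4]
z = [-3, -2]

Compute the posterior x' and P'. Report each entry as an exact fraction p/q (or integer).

x̄ = F·x = [0, -2, 6]
P̄ = F·P·Fᵀ + Q = [31 30 -6; 30 41 -26; -6 -26 65]
y = z − H·x̄ = [-1, -6]
S = H·P̄·Hᵀ + R = [129 -15; -15 41]
K = P̄·Hᵀ·S⁻¹ = [-773/1688 -571/1688; -2521/5064 -925/1688; 71/2532 935/844]
x' = x̄ + K·y = [4199/1688, 9043/5064, -1709/2532]
P' = (I − K·H)·P̄ = [6589/1688 -1213/1688 2759/844; -1213/1688 24823/5064 -19781/2532; 2759/844 -19781/2532 19639/1266]

x' = [4199/1688, 9043/5064, -1709/2532]
P' = [6589/1688 -1213/1688 2759/844; -1213/1688 24823/5064 -19781/2532; 2759/844 -19781/2532 19639/1266]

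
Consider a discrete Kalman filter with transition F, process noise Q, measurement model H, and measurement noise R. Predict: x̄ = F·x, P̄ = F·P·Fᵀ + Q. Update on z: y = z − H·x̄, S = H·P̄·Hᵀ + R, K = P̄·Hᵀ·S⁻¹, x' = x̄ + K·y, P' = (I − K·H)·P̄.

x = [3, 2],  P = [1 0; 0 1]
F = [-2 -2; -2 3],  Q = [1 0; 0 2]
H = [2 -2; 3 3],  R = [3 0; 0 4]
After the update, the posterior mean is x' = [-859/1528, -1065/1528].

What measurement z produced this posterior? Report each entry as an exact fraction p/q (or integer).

z = [1, -3]

x̄ = F·x = [-10, 0]
P̄ = F·P·Fᵀ + Q = [9 -2; -2 15]
S = H·P̄·Hᵀ + R = [115 -36; -36 184]
K = P̄·Hᵀ·S⁻¹ = [1201/4966 3207/19864; -1213/4966 3261/19864]
x' − x̄ = [14421/1528, -1065/1528] = K·y
y = (KᵀK)⁻¹·Kᵀ·(x' − x̄) = [21, 27]
z = y + H·x̄ = [21, 27] + [-20, -30] = [1, -3]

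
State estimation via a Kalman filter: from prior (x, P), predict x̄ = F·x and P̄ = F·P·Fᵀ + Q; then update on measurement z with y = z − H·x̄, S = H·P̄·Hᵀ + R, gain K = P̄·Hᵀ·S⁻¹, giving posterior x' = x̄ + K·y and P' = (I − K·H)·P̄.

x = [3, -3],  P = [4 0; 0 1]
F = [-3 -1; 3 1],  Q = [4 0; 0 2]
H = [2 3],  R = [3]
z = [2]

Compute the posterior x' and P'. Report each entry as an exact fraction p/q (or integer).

x' = [-164/37, 136/37]
P' = [2193/74 -1491/74; -1491/74 1037/74]

x̄ = F·x = [-6, 6]
P̄ = F·P·Fᵀ + Q = [41 -37; -37 39]
y = z − H·x̄ = [-4]
S = H·P̄·Hᵀ + R = [74]
K = P̄·Hᵀ·S⁻¹ = [-29/74; 43/74]
x' = x̄ + K·y = [-164/37, 136/37]
P' = (I − K·H)·P̄ = [2193/74 -1491/74; -1491/74 1037/74]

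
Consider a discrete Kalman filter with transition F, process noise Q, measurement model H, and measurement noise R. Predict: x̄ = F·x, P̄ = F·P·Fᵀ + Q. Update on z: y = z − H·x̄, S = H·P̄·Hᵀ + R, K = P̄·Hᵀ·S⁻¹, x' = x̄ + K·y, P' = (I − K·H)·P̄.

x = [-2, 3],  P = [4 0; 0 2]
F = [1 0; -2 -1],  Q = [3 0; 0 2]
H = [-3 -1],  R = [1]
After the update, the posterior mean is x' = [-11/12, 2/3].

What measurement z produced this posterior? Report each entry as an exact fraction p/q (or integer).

x̄ = F·x = [-2, 1]
P̄ = F·P·Fᵀ + Q = [7 -8; -8 20]
S = H·P̄·Hᵀ + R = [36]
K = P̄·Hᵀ·S⁻¹ = [-13/36; 1/9]
x' − x̄ = [13/12, -1/3] = K·y
y = (KᵀK)⁻¹·Kᵀ·(x' − x̄) = [-3]
z = y + H·x̄ = [-3] + [5] = [2]

z = [2]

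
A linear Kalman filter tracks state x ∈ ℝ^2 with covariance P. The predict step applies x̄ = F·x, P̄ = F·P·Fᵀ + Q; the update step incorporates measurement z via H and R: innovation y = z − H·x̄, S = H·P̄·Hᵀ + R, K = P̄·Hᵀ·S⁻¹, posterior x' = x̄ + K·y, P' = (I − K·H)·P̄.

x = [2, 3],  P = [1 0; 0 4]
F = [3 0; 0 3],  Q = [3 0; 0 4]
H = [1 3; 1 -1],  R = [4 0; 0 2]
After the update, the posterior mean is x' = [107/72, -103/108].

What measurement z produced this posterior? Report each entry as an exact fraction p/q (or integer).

z = [-2, 2]

x̄ = F·x = [6, 9]
P̄ = F·P·Fᵀ + Q = [12 0; 0 40]
S = H·P̄·Hᵀ + R = [376 -108; -108 54]
K = P̄·Hᵀ·S⁻¹ = [9/40 121/180; 1/4 -13/54]
x' − x̄ = [-325/72, -1075/108] = K·y
y = (KᵀK)⁻¹·Kᵀ·(x' − x̄) = [-35, 5]
z = y + H·x̄ = [-35, 5] + [33, -3] = [-2, 2]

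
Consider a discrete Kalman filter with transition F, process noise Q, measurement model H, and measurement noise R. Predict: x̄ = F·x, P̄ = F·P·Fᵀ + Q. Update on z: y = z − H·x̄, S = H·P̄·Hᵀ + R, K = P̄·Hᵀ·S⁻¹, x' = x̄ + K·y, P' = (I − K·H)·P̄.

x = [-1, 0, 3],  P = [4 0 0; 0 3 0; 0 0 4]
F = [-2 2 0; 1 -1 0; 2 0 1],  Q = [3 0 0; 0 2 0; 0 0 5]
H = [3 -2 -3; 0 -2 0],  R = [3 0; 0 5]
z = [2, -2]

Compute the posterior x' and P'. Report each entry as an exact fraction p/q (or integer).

x' = [5865/5557, 2327/5557, 792/5557]
P' = [77272/16671 -1890/5557 78827/16671; -1890/5557 4665/5557 -4860/5557; 78827/16671 -4860/5557 91558/16671]

x̄ = F·x = [2, -1, 1]
P̄ = F·P·Fᵀ + Q = [31 -14 -16; -14 9 8; -16 8 25]
y = z − H·x̄ = [-3, -4]
S = H·P̄·Hᵀ + R = [1095 168; 168 41]
K = P̄·Hᵀ·S⁻¹ = [2225/16671 756/5557; -140/5557 -1866/5557; -3011/16671 1944/5557]
x' = x̄ + K·y = [5865/5557, 2327/5557, 792/5557]
P' = (I − K·H)·P̄ = [77272/16671 -1890/5557 78827/16671; -1890/5557 4665/5557 -4860/5557; 78827/16671 -4860/5557 91558/16671]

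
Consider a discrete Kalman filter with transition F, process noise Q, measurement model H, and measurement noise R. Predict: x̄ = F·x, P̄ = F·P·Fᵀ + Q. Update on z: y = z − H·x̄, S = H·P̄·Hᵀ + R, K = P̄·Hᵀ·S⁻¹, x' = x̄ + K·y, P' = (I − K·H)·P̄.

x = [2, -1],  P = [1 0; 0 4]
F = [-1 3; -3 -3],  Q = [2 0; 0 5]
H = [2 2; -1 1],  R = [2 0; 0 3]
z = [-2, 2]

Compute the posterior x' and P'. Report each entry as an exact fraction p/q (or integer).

x̄ = F·x = [-5, -3]
P̄ = F·P·Fᵀ + Q = [39 -33; -33 50]
y = z − H·x̄ = [14, 0]
S = H·P̄·Hᵀ + R = [94 22; 22 158]
K = P̄·Hᵀ·S⁻¹ = [435/1796 -879/1796; 1773/7184 3527/7184]
x' = x̄ + K·y = [-1445/898, 1635/3592]
P' = (I − K·H)·P̄ = [384/449 -1101/1796; -1101/1796 6177/7184]

x' = [-1445/898, 1635/3592]
P' = [384/449 -1101/1796; -1101/1796 6177/7184]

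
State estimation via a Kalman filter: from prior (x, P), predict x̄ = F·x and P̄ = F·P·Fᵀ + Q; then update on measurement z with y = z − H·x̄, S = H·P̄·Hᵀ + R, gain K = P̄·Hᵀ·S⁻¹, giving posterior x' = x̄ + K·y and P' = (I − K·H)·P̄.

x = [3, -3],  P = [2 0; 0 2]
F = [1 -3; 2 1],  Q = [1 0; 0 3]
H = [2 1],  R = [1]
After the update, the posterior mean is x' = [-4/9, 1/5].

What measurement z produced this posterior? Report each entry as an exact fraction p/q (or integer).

z = [-1]

x̄ = F·x = [12, 3]
P̄ = F·P·Fᵀ + Q = [21 -2; -2 13]
S = H·P̄·Hᵀ + R = [90]
K = P̄·Hᵀ·S⁻¹ = [4/9; 1/10]
x' − x̄ = [-112/9, -14/5] = K·y
y = (KᵀK)⁻¹·Kᵀ·(x' − x̄) = [-28]
z = y + H·x̄ = [-28] + [27] = [-1]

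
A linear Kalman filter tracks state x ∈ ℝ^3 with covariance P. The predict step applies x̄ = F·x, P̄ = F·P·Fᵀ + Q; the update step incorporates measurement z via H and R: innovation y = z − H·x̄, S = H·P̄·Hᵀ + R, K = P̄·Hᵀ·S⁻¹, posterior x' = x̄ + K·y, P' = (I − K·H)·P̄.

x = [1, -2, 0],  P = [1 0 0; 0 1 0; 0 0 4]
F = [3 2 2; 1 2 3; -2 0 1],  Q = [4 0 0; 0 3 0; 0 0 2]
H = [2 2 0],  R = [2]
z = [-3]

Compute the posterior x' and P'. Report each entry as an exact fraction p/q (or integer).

x̄ = F·x = [-1, -3, -2]
P̄ = F·P·Fᵀ + Q = [33 31 2; 31 44 10; 2 10 10]
y = z − H·x̄ = [5]
S = H·P̄·Hᵀ + R = [558]
K = P̄·Hᵀ·S⁻¹ = [64/279; 25/93; 4/93]
x' = x̄ + K·y = [41/279, -154/93, -166/93]
P' = (I − K·H)·P̄ = [1015/279 -317/93 -326/93; -317/93 114/31 110/31; -326/93 110/31 278/31]

x' = [41/279, -154/93, -166/93]
P' = [1015/279 -317/93 -326/93; -317/93 114/31 110/31; -326/93 110/31 278/31]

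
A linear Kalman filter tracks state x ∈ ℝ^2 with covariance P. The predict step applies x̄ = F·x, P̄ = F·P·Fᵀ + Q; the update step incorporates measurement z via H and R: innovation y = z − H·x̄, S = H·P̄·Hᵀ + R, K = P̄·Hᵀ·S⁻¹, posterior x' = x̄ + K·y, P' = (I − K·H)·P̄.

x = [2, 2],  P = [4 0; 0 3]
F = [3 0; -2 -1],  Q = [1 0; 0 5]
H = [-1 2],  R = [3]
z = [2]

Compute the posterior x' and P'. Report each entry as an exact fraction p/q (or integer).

x̄ = F·x = [6, -6]
P̄ = F·P·Fᵀ + Q = [37 -24; -24 24]
y = z − H·x̄ = [20]
S = H·P̄·Hᵀ + R = [232]
K = P̄·Hᵀ·S⁻¹ = [-85/232; 9/29]
x' = x̄ + K·y = [-77/58, 6/29]
P' = (I − K·H)·P̄ = [1359/232 69/29; 69/29 48/29]

x' = [-77/58, 6/29]
P' = [1359/232 69/29; 69/29 48/29]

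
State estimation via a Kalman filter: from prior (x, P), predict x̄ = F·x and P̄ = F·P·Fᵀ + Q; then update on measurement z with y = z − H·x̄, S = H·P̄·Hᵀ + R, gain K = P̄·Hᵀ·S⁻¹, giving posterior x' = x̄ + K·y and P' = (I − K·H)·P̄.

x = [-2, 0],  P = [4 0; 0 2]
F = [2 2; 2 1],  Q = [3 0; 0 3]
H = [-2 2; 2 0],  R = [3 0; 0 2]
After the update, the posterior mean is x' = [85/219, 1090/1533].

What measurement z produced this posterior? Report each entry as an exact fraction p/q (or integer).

x̄ = F·x = [-4, -4]
P̄ = F·P·Fᵀ + Q = [27 20; 20 21]
S = H·P̄·Hᵀ + R = [35 -28; -28 110]
K = P̄·Hᵀ·S⁻¹ = [-2/219 107/219; 670/1533 104/219]
x' − x̄ = [961/219, 7222/1533] = K·y
y = (KᵀK)⁻¹·Kᵀ·(x' − x̄) = [1, 9]
z = y + H·x̄ = [1, 9] + [0, -8] = [1, 1]

z = [1, 1]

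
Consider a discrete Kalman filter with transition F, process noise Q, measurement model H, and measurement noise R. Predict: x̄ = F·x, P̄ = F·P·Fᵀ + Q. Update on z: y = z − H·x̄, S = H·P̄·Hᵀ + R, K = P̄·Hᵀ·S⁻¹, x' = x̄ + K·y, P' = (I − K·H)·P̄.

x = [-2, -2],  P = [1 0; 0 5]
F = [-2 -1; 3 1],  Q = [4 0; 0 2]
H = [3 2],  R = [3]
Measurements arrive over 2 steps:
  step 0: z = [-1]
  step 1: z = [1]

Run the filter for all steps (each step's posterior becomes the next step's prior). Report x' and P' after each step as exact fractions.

step 0: x̄ = F·x = [6, -8]
step 0: P̄ = F·P·Fᵀ + Q = [13 -11; -11 16]
step 0: y = z − H·x̄ = [-3]
step 0: S = H·P̄·Hᵀ + R = [52]
step 0: K = P̄·Hᵀ·S⁻¹ = [17/52; -1/52]
step 0: x' = x̄ + K·y = [261/52, -413/52]
step 0: P' = (I − K·H)·P̄ = [387/52 -555/52; -555/52 831/52]
step 1: x̄ = F·x = [-109/52, 185/26]
step 1: P̄ = F·P·Fᵀ + Q = [367/52 -189/26; -189/26 272/13]
step 1: y = z − H·x̄ = [-361/52]
step 1: S = H·P̄·Hᵀ + R = [3275/52]
step 1: K = P̄·Hᵀ·S⁻¹ = [69/655; 1042/3275]
step 1: x' = x̄ + K·y = [-1852/655, 16069/3275]
step 1: P' = (I − K·H)·P̄ = [833/131 -6144/655; -6144/655 47643/3275]

step 0: x' = [261/52, -413/52], P' = [387/52 -555/52; -555/52 831/52]
step 1: x' = [-1852/655, 16069/3275], P' = [833/131 -6144/655; -6144/655 47643/3275]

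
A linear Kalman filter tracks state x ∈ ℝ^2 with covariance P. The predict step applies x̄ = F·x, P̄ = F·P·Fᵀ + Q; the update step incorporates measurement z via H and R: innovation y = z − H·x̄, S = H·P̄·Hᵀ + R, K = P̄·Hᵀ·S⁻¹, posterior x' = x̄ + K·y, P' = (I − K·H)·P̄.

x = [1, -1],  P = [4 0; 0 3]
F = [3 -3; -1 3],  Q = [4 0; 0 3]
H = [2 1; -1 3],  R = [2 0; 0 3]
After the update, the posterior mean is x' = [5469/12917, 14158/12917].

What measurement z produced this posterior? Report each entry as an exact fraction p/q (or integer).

z = [2, 3]

x̄ = F·x = [6, -4]
P̄ = F·P·Fᵀ + Q = [67 -39; -39 34]
S = H·P̄·Hᵀ + R = [148 -227; -227 610]
K = P̄·Hᵀ·S⁻¹ = [5394/12917 -1889/12917; 5167/38751 10880/38751]
x' − x̄ = [-72033/12917, 65826/12917] = K·y
y = (KᵀK)⁻¹·Kᵀ·(x' − x̄) = [-6, 21]
z = y + H·x̄ = [-6, 21] + [8, -18] = [2, 3]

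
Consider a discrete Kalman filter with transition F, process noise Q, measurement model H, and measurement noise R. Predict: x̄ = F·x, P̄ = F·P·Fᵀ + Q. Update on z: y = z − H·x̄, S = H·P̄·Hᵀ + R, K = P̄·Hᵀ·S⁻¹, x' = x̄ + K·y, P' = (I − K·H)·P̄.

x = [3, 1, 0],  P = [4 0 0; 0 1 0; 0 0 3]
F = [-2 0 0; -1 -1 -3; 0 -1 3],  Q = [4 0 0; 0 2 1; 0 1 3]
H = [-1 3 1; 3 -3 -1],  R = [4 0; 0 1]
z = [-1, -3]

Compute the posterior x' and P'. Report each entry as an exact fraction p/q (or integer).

x' = [-31330/13711, -6566/13711, -31927/13711]
P' = [15900/13711 15796/13711 -6160/13711; 15796/13711 46257/13711 -93163/13711; -6160/13711 -93163/13711 260481/13711]

x̄ = F·x = [-6, -4, -1]
P̄ = F·P·Fᵀ + Q = [20 8 0; 8 34 -25; 0 -25 31]
y = z − H·x̄ = [6, 2]
S = H·P̄·Hᵀ + R = [163 -151; -151 224]
K = P̄·Hᵀ·S⁻¹ = [6332/13711 6472/13711; 7453/13711 1780/13711; -3212/13711 528/13711]
x' = x̄ + K·y = [-31330/13711, -6566/13711, -31927/13711]
P' = (I − K·H)·P̄ = [15900/13711 15796/13711 -6160/13711; 15796/13711 46257/13711 -93163/13711; -6160/13711 -93163/13711 260481/13711]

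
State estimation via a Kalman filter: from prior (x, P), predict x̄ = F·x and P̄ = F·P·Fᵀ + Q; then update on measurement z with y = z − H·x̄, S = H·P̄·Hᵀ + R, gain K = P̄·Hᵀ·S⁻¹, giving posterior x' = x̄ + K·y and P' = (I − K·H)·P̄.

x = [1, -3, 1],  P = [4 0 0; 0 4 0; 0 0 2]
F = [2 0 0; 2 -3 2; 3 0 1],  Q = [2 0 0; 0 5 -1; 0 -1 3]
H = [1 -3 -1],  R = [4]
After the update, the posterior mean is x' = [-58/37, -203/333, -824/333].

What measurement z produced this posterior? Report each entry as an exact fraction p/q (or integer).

x̄ = F·x = [2, 13, 4]
P̄ = F·P·Fᵀ + Q = [18 16 24; 16 65 27; 24 27 41]
S = H·P̄·Hᵀ + R = [666]
K = P̄·Hᵀ·S⁻¹ = [-3/37; -103/333; -49/333]
x' − x̄ = [-132/37, -4532/333, -2156/333] = K·y
y = (KᵀK)⁻¹·Kᵀ·(x' − x̄) = [44]
z = y + H·x̄ = [44] + [-41] = [3]

z = [3]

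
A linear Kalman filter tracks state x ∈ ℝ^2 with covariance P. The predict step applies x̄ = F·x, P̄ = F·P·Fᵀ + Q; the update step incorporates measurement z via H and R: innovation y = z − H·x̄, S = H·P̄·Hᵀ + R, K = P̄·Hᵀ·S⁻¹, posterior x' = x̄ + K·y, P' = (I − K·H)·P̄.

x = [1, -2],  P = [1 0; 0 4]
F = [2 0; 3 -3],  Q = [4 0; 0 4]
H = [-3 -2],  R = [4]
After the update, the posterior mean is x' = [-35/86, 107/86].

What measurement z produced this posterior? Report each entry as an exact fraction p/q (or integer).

z = [-1]

x̄ = F·x = [2, 9]
P̄ = F·P·Fᵀ + Q = [8 6; 6 49]
S = H·P̄·Hᵀ + R = [344]
K = P̄·Hᵀ·S⁻¹ = [-9/86; -29/86]
x' − x̄ = [-207/86, -667/86] = K·y
y = (KᵀK)⁻¹·Kᵀ·(x' − x̄) = [23]
z = y + H·x̄ = [23] + [-24] = [-1]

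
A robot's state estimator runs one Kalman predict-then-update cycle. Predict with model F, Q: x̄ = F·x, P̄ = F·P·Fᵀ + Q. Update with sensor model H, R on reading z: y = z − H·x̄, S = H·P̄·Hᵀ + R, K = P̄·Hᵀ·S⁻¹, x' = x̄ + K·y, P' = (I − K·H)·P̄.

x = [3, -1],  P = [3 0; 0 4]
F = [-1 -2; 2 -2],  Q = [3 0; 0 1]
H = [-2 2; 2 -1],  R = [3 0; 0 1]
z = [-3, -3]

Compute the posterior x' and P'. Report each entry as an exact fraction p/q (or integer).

x̄ = F·x = [-1, 8]
P̄ = F·P·Fᵀ + Q = [22 10; 10 29]
y = z − H·x̄ = [-21, 7]
S = H·P̄·Hᵀ + R = [127 -86; -86 78]
K = P̄·Hᵀ·S⁻¹ = [526/1255 1127/1255; 219/251 425/502]
x' = x̄ + K·y = [-4412/1255, -2207/502]
P' = (I − K·H)·P̄ = [1916/1255 541/251; 541/251 1739/502]

x' = [-4412/1255, -2207/502]
P' = [1916/1255 541/251; 541/251 1739/502]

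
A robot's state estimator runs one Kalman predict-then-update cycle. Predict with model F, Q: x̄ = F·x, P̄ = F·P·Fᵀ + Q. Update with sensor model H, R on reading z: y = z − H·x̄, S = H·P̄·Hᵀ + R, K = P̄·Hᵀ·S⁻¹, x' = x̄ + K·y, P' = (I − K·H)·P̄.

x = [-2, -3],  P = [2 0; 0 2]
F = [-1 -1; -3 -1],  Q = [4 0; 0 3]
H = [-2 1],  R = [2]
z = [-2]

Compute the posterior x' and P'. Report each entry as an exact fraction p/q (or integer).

x̄ = F·x = [5, 9]
P̄ = F·P·Fᵀ + Q = [8 8; 8 23]
y = z − H·x̄ = [-1]
S = H·P̄·Hᵀ + R = [25]
K = P̄·Hᵀ·S⁻¹ = [-8/25; 7/25]
x' = x̄ + K·y = [133/25, 218/25]
P' = (I − K·H)·P̄ = [136/25 256/25; 256/25 526/25]

x' = [133/25, 218/25]
P' = [136/25 256/25; 256/25 526/25]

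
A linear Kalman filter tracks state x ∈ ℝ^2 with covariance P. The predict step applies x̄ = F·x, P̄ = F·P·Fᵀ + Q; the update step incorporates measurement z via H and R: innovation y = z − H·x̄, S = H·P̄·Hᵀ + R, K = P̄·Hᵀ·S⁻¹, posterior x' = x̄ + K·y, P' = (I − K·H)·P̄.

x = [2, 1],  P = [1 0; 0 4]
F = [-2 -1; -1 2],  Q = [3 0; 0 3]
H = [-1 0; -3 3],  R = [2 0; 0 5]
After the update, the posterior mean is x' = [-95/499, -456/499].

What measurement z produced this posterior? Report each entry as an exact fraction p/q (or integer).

x̄ = F·x = [-5, 0]
P̄ = F·P·Fᵀ + Q = [11 -6; -6 20]
S = H·P̄·Hᵀ + R = [13 51; 51 392]
K = P̄·Hᵀ·S⁻¹ = [-1711/2495 -102/2495; -1626/2495 708/2495]
x' − x̄ = [2400/499, -456/499] = K·y
y = (KᵀK)⁻¹·Kᵀ·(x' − x̄) = [-6, -17]
z = y + H·x̄ = [-6, -17] + [5, 15] = [-1, -2]

z = [-1, -2]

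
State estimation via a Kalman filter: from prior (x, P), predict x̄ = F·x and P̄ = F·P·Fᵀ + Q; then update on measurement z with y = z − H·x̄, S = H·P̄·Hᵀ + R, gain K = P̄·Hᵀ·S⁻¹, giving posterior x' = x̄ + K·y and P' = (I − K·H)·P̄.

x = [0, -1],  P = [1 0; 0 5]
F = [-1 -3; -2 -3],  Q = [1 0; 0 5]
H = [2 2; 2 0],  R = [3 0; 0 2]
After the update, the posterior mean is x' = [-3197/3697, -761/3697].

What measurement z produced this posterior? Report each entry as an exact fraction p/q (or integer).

x̄ = F·x = [3, 3]
P̄ = F·P·Fᵀ + Q = [47 47; 47 54]
S = H·P̄·Hᵀ + R = [783 376; 376 190]
K = P̄·Hᵀ·S⁻¹ = [188/3697 1457/3697; 1518/3697 -1175/3697]
x' − x̄ = [-14288/3697, -11852/3697] = K·y
y = (KᵀK)⁻¹·Kᵀ·(x' − x̄) = [-14, -8]
z = y + H·x̄ = [-14, -8] + [12, 6] = [-2, -2]

z = [-2, -2]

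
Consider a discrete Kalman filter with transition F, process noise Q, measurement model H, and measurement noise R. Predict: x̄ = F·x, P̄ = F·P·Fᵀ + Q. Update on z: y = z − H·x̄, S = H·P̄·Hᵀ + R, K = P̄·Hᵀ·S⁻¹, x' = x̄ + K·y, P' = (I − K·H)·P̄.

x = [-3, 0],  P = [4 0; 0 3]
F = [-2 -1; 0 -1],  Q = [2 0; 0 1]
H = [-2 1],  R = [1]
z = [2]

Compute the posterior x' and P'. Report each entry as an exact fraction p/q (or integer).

x̄ = F·x = [6, 0]
P̄ = F·P·Fᵀ + Q = [21 3; 3 4]
y = z − H·x̄ = [14]
S = H·P̄·Hᵀ + R = [77]
K = P̄·Hᵀ·S⁻¹ = [-39/77; -2/77]
x' = x̄ + K·y = [-12/11, -4/11]
P' = (I − K·H)·P̄ = [96/77 153/77; 153/77 304/77]

x' = [-12/11, -4/11]
P' = [96/77 153/77; 153/77 304/77]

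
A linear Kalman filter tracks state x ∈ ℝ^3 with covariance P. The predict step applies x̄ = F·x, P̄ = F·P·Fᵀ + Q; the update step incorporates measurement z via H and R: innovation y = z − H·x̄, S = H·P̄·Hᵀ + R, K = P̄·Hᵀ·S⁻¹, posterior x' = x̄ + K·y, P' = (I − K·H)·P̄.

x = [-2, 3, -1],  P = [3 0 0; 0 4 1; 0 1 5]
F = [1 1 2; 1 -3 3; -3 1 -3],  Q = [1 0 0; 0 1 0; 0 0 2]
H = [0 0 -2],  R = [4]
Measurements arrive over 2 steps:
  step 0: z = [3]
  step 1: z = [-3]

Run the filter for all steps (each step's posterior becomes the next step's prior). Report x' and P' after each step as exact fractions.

step 0: x' = [413/73, -293/73, -96/73], P' = [1040/73 -630/73 -36/73; -630/73 1975/73 -54/73; -36/73 -54/73 72/73]
step 1: x' = [-28625/31316, -170363/31316, 44267/31316], P' = [376599/15658 -675193/15658 61/15658; -675193/15658 1564215/15658 -16209/15658; 61/15658 -16209/15658 15585/15658]

step 0: x̄ = F·x = [-1, -14, 12]
step 0: P̄ = F·P·Fᵀ + Q = [32 18 -36; 18 67 -54; -36 -54 72]
step 0: y = z − H·x̄ = [27]
step 0: S = H·P̄·Hᵀ + R = [292]
step 0: K = P̄·Hᵀ·S⁻¹ = [18/73; 27/73; -36/73]
step 0: x' = x̄ + K·y = [413/73, -293/73, -96/73]
step 0: P' = (I − K·H)·P̄ = [1040/73 -630/73 -36/73; -630/73 1975/73 -54/73; -36/73 -54/73 72/73]
step 1: x̄ = F·x = [-72/73, 1004/73, -1244/73]
step 1: P̄ = F·P·Fᵀ + Q = [1756/73 -3211/73 61/73; -3211/73 24072/73 -16209/73; 61/73 -16209/73 15585/73]
step 1: y = z − H·x̄ = [-2707/73]
step 1: S = H·P̄·Hᵀ + R = [62632/73]
step 1: K = P̄·Hᵀ·S⁻¹ = [-61/31316; 16209/31316; -15585/31316]
step 1: x' = x̄ + K·y = [-28625/31316, -170363/31316, 44267/31316]
step 1: P' = (I − K·H)·P̄ = [376599/15658 -675193/15658 61/15658; -675193/15658 1564215/15658 -16209/15658; 61/15658 -16209/15658 15585/15658]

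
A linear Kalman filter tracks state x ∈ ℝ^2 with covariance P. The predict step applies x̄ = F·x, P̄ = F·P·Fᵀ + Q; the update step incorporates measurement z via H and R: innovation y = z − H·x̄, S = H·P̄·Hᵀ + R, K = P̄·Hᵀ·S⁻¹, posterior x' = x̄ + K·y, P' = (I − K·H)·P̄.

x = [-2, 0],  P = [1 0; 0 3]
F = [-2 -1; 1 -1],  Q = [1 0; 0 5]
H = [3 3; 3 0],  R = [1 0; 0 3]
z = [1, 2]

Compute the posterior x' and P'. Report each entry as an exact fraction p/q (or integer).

x' = [1847/2113, -1191/2113]
P' = [647/2113 -638/2113; -638/2113 861/2113]

x̄ = F·x = [4, -2]
P̄ = F·P·Fᵀ + Q = [8 1; 1 9]
y = z − H·x̄ = [-5, -10]
S = H·P̄·Hᵀ + R = [172 81; 81 75]
K = P̄·Hᵀ·S⁻¹ = [27/2113 647/2113; 669/2113 -638/2113]
x' = x̄ + K·y = [1847/2113, -1191/2113]
P' = (I − K·H)·P̄ = [647/2113 -638/2113; -638/2113 861/2113]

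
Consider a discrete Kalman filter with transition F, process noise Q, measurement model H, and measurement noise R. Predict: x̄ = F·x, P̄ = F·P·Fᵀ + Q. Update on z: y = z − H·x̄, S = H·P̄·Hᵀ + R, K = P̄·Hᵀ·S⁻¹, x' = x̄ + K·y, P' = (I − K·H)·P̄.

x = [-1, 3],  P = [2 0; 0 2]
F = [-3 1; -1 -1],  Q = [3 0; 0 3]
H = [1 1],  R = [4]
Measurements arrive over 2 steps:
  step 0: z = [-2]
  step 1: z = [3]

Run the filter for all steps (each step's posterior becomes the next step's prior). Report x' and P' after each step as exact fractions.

step 0: x̄ = F·x = [6, -2]
step 0: P̄ = F·P·Fᵀ + Q = [23 4; 4 7]
step 0: y = z − H·x̄ = [-6]
step 0: S = H·P̄·Hᵀ + R = [42]
step 0: K = P̄·Hᵀ·S⁻¹ = [9/14; 11/42]
step 0: x' = x̄ + K·y = [15/7, -25/7]
step 0: P' = (I − K·H)·P̄ = [79/14 -43/14; -43/14 173/42]
step 1: x̄ = F·x = [-10, 10/7]
step 1: P̄ = F·P·Fᵀ + Q = [229/3 20/3; 20/3 139/21]
step 1: y = z − H·x̄ = [81/7]
step 1: S = H·P̄·Hᵀ + R = [702/7]
step 1: K = P̄·Hᵀ·S⁻¹ = [581/702; 31/234]
step 1: x' = x̄ + K·y = [-11/26, 77/26]
step 1: P' = (I − K·H)·P̄ = [5363/702 -1013/234; -1013/234 379/78]

step 0: x' = [15/7, -25/7], P' = [79/14 -43/14; -43/14 173/42]
step 1: x' = [-11/26, 77/26], P' = [5363/702 -1013/234; -1013/234 379/78]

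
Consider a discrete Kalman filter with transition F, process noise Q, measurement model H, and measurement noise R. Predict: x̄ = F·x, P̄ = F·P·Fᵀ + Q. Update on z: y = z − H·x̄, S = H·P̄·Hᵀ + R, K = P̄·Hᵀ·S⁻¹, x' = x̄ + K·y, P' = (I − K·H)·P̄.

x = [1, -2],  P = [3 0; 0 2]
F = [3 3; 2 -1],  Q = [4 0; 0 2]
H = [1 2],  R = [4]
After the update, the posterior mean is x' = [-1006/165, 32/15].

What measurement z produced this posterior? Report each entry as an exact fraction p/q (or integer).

x̄ = F·x = [-3, 4]
P̄ = F·P·Fᵀ + Q = [49 12; 12 16]
S = H·P̄·Hᵀ + R = [165]
K = P̄·Hᵀ·S⁻¹ = [73/165; 4/15]
x' − x̄ = [-511/165, -28/15] = K·y
y = (KᵀK)⁻¹·Kᵀ·(x' − x̄) = [-7]
z = y + H·x̄ = [-7] + [5] = [-2]

z = [-2]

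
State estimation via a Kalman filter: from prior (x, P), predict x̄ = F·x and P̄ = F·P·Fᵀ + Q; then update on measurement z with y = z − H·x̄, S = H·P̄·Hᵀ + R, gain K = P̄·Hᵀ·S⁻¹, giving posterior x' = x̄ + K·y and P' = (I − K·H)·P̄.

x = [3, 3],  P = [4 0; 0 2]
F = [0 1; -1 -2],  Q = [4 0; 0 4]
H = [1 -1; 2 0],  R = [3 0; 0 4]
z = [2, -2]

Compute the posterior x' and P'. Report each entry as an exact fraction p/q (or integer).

x̄ = F·x = [3, -9]
P̄ = F·P·Fᵀ + Q = [6 -4; -4 16]
y = z − H·x̄ = [-10, -8]
S = H·P̄·Hᵀ + R = [33 20; 20 28]
K = P̄·Hᵀ·S⁻¹ = [10/131 49/131; -100/131 34/131]
x' = x̄ + K·y = [-99/131, -451/131]
P' = (I − K·H)·P̄ = [98/131 68/131; 68/131 368/131]

x' = [-99/131, -451/131]
P' = [98/131 68/131; 68/131 368/131]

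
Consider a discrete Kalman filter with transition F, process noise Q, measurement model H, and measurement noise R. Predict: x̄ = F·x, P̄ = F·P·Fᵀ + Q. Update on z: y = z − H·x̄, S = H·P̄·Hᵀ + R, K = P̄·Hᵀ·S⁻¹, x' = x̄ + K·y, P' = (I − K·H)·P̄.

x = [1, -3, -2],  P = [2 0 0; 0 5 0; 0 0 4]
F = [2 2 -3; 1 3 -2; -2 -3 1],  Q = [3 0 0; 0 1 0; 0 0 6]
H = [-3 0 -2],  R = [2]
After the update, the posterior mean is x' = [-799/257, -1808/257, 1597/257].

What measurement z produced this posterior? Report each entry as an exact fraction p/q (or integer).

z = [-3]

x̄ = F·x = [2, -4, 5]
P̄ = F·P·Fᵀ + Q = [67 58 -50; 58 64 -57; -50 -57 63]
S = H·P̄·Hᵀ + R = [257]
K = P̄·Hᵀ·S⁻¹ = [-101/257; -60/257; 24/257]
x' − x̄ = [-1313/257, -780/257, 312/257] = K·y
y = (KᵀK)⁻¹·Kᵀ·(x' − x̄) = [13]
z = y + H·x̄ = [13] + [-16] = [-3]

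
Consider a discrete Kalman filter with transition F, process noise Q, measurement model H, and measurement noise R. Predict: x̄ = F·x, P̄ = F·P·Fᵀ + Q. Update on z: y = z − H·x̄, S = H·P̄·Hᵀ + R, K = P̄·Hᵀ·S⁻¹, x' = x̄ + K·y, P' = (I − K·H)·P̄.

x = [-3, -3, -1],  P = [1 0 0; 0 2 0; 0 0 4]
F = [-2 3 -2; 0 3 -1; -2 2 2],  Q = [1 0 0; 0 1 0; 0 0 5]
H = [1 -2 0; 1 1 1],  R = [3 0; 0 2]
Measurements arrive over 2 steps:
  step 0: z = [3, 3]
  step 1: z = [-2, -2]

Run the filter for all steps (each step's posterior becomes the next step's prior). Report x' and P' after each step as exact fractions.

step 0: x̄ = F·x = [-1, -8, -2]
step 0: P̄ = F·P·Fᵀ + Q = [39 26 0; 26 23 4; 0 4 33]
step 0: y = z − H·x̄ = [-12, 14]
step 0: S = H·P̄·Hᵀ + R = [30 -41; -41 157]
step 0: K = P̄·Hᵀ·S⁻¹ = [48/233 109/233; -967/3029 770/3029; 261/3029 782/3029]
step 0: x' = x̄ + K·y = [717/233, -1848/3029, 1758/3029]
step 0: P' = (I − K·H)·P̄ = [2626/233 1241/233 -3649/233; 1241/233 9517/3029 -24110/3029; -3649/233 -24110/3029 73111/3029]
step 1: x̄ = F·x = [-27702/3029, -7302/3029, -18822/3029]
step 1: P̄ = F·P·Fᵀ + Q = [233906/3029 257193/3029 -308340/3029; 257193/3029 306453/3029 -377232/3029; -308340/3029 -377232/3029 539761/3029]
step 1: y = z − H·x̄ = [7040/3029, 47768/3029]
step 1: S = H·P̄·Hᵀ + R = [440033/3029 -190069/3029; -190069/3029 229420/3029]
step 1: K = P̄·Hᵀ·S⁻¹ = [-9775801/21401831 813633/1945621; -15244686/21401831 432735/1945621; 24640349/21401831 619247/1945621]
step 1: x' = x̄ + K·y = [-7028222/1945621, -1087038/1945621, 2881986/1945621]
step 1: P' = (I − K·H)·P̄ = [207465741/21401831 118396572/21401831 -307962387/21401831; 118396572/21401831 82065315/21401831 -190941717/21401831; -307962387/21401831 -190941717/21401831 512527538/21401831]

step 0: x' = [717/233, -1848/3029, 1758/3029], P' = [2626/233 1241/233 -3649/233; 1241/233 9517/3029 -24110/3029; -3649/233 -24110/3029 73111/3029]
step 1: x' = [-7028222/1945621, -1087038/1945621, 2881986/1945621], P' = [207465741/21401831 118396572/21401831 -307962387/21401831; 118396572/21401831 82065315/21401831 -190941717/21401831; -307962387/21401831 -190941717/21401831 512527538/21401831]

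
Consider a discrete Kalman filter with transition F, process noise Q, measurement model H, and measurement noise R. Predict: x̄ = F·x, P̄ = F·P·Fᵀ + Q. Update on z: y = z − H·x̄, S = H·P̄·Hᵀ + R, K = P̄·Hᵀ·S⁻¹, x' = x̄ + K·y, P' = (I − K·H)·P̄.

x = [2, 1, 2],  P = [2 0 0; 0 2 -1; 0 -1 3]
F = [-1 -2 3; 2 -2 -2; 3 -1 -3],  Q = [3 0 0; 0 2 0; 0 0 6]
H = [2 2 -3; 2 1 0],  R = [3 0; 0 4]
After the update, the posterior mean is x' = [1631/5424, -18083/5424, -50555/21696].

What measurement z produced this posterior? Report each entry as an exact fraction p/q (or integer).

x̄ = F·x = [2, -2, -1]
P̄ = F·P·Fᵀ + Q = [52 -12 -32; -12 22 26; -32 26 47]
S = H·P̄·Hᵀ + R = [698 294; 294 186]
K = P̄·Hᵀ·S⁻¹ = [237/1808 1559/5424; -425/1808 1957/5424; -2881/7232 9229/21696]
x' − x̄ = [-9217/5424, -7235/5424, -28859/21696] = K·y
y = (KᵀK)⁻¹·Kᵀ·(x' − x̄) = [-2, -5]
z = y + H·x̄ = [-2, -5] + [3, 2] = [1, -3]

z = [1, -3]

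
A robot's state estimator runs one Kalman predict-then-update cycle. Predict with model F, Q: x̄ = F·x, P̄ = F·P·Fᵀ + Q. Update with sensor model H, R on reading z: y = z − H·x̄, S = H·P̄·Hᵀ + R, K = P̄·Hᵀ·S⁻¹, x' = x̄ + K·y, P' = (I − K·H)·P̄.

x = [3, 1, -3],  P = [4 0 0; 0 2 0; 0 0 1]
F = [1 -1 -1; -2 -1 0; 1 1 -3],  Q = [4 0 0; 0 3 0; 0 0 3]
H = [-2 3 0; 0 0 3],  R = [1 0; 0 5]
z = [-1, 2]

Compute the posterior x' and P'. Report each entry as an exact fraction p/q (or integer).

x' = [7480/6117, 972/2039, 6223/6117]
P' = [105836/18351 23248/6117 -175/18351; 23248/6117 10663/4078 -50/6117; -175/18351 -50/6117 9770/18351]

x̄ = F·x = [5, -7, 13]
P̄ = F·P·Fᵀ + Q = [11 -6 5; -6 21 -10; 5 -10 18]
y = z − H·x̄ = [30, -37]
S = H·P̄·Hᵀ + R = [306 -120; -120 167]
K = P̄·Hᵀ·S⁻¹ = [-2440/18351 -35/6117; 2975/12234 -10/2039; -100/18351 1954/6117]
x' = x̄ + K·y = [7480/6117, 972/2039, 6223/6117]
P' = (I − K·H)·P̄ = [105836/18351 23248/6117 -175/18351; 23248/6117 10663/4078 -50/6117; -175/18351 -50/6117 9770/18351]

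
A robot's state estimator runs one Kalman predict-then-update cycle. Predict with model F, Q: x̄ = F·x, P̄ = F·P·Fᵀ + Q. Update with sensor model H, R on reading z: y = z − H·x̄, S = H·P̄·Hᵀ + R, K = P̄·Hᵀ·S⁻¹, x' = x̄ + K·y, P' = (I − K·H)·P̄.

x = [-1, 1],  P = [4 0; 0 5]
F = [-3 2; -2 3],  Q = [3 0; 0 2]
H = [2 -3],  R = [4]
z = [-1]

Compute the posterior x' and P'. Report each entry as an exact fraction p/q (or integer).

x̄ = F·x = [5, 5]
P̄ = F·P·Fᵀ + Q = [59 54; 54 63]
y = z − H·x̄ = [4]
S = H·P̄·Hᵀ + R = [159]
K = P̄·Hᵀ·S⁻¹ = [-44/159; -27/53]
x' = x̄ + K·y = [619/159, 157/53]
P' = (I − K·H)·P̄ = [7445/159 1674/53; 1674/53 1152/53]

x' = [619/159, 157/53]
P' = [7445/159 1674/53; 1674/53 1152/53]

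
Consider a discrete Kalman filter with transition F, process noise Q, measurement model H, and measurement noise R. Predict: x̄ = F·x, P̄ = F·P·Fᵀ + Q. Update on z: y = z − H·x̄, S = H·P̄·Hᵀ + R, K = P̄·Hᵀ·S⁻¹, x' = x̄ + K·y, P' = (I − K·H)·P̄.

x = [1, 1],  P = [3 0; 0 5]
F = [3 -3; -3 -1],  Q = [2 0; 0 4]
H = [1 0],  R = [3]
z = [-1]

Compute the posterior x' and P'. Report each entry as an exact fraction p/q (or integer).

x̄ = F·x = [0, -4]
P̄ = F·P·Fᵀ + Q = [74 -12; -12 36]
y = z − H·x̄ = [-1]
S = H·P̄·Hᵀ + R = [77]
K = P̄·Hᵀ·S⁻¹ = [74/77; -12/77]
x' = x̄ + K·y = [-74/77, -296/77]
P' = (I − K·H)·P̄ = [222/77 -36/77; -36/77 2628/77]

x' = [-74/77, -296/77]
P' = [222/77 -36/77; -36/77 2628/77]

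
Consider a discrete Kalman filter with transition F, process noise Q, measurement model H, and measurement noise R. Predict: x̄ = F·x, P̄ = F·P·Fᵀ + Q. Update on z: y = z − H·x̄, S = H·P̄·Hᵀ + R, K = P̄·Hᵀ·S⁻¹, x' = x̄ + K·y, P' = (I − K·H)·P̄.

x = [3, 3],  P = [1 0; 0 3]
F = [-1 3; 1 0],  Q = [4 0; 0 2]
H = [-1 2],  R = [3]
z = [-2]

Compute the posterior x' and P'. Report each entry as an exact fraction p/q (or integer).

x̄ = F·x = [6, 3]
P̄ = F·P·Fᵀ + Q = [32 -1; -1 3]
y = z − H·x̄ = [-2]
S = H·P̄·Hᵀ + R = [51]
K = P̄·Hᵀ·S⁻¹ = [-2/3; 7/51]
x' = x̄ + K·y = [22/3, 139/51]
P' = (I − K·H)·P̄ = [28/3 11/3; 11/3 104/51]

x' = [22/3, 139/51]
P' = [28/3 11/3; 11/3 104/51]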